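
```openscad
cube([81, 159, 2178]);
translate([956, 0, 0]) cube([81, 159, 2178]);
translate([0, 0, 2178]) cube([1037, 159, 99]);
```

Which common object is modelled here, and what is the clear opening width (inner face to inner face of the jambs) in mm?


A door frame. The clear opening width is 875 mm.

Two 2178 mm tall posts with a header on top — a door frame. The left jamb is 81 mm wide at x = 0; the right jamb starts at x = 956. The clear opening is 956 − 81 = 875 mm.


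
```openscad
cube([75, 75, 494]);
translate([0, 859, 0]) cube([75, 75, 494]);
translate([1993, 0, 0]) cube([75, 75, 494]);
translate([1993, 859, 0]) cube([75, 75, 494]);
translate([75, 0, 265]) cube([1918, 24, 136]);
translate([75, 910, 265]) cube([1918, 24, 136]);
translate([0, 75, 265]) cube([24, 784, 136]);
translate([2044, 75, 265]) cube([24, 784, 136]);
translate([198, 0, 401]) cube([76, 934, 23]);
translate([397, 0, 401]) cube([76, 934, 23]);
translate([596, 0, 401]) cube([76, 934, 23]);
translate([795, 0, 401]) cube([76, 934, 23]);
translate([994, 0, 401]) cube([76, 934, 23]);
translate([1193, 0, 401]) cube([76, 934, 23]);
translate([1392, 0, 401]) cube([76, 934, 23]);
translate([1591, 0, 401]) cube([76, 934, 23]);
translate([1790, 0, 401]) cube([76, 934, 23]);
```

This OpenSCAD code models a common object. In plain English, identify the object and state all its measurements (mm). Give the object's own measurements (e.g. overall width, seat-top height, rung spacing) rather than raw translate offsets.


A bed frame 2068 mm long (x) by 934 mm wide (y). Four 75×75 mm corner posts, 494 mm tall, at the corners of the footprint. Four rails of 24 mm thickness and 136 mm height run between adjacent posts with their undersides at z = 265 mm, their outer faces flush with the outside of the frame (the two x-running rails run between the posts' inner faces; the two y-running rails run between the posts' inner faces). 9 slats, each 76 mm wide (x) and 23 mm thick, lie across the top of the two x-running rails, running the full 934 mm width of the frame in y; along x they sit between the end posts with a 123 mm gap after the −x posts and between neighbouring slats, leaving 127 mm before the +x posts.


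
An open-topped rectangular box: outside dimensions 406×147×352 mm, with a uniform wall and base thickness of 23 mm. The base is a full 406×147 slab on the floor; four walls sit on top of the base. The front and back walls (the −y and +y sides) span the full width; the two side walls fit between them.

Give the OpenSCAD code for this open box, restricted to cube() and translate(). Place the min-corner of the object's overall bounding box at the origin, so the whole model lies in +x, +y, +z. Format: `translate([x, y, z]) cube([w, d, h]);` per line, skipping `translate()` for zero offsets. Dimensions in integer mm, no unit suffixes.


cube([406, 147, 23]);
translate([0, 0, 23]) cube([406, 23, 329]);
translate([0, 124, 23]) cube([406, 23, 329]);
translate([0, 23, 23]) cube([23, 101, 329]);
translate([383, 23, 23]) cube([23, 101, 329]);


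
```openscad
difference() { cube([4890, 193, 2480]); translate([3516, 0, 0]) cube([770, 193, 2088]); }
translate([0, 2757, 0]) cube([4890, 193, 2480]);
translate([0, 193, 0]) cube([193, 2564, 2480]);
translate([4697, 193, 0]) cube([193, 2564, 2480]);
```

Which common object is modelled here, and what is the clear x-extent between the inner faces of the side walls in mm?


A single room. The interior width is 4504 mm.

Four walls enclosing a rectangle with a door in the front wall — a room. Outside width 4890 minus two 193 mm walls gives 4504 mm.


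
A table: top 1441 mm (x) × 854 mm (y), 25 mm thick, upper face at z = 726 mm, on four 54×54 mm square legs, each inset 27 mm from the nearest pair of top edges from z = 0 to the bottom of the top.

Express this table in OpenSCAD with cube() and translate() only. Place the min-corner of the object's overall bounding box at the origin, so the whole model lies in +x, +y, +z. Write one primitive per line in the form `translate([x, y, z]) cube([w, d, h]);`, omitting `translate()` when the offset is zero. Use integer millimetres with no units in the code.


// leg_h = 726 - 25 = 701
translate([0, 0, 701]) cube([1441, 854, 25]);
translate([27, 27, 0]) cube([54, 54, 701]);
translate([1360, 27, 0]) cube([54, 54, 701]);
translate([27, 773, 0]) cube([54, 54, 701]);
translate([1360, 773, 0]) cube([54, 54, 701]);


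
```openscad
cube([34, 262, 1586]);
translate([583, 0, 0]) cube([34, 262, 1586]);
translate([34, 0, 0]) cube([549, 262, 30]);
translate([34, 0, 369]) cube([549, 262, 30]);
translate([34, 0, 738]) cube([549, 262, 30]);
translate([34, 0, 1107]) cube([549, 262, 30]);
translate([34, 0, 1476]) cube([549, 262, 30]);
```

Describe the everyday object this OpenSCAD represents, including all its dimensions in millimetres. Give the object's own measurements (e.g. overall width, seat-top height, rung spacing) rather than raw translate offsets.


An open bookshelf. Two side panels, each 34 mm thick, 262 mm deep and 1586 mm tall, stand 617 mm apart (outside-to-outside). Between them sit 5 shelves, each 30 mm thick and 262 mm deep, spanning the full gap between the sides. The bottom shelf rests on the floor (its underside at z = 0) and the clear gap between one shelf's top and the next shelf's underside is 339 mm.


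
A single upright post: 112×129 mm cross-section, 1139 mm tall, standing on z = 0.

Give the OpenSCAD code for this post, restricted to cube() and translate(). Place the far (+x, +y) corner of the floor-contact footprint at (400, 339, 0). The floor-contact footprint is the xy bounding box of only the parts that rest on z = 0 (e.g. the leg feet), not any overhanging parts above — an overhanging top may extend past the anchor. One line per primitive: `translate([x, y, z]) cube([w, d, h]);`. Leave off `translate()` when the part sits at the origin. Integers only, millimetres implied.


translate([288, 210, 0]) cube([112, 129, 1139]);


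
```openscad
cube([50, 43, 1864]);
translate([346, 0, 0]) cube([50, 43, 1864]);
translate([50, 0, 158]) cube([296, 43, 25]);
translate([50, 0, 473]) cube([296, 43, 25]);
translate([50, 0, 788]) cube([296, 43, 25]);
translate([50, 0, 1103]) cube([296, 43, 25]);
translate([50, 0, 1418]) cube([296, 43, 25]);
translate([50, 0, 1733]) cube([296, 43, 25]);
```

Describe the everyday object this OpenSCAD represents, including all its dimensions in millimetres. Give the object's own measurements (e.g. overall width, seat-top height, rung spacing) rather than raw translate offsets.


A straight ladder. Two 50×43 mm vertical rails, 1864 mm tall, stand 396 mm apart (outside-to-outside) with their front faces coplanar on the −y side. 6 rungs, each 43 mm deep and 25 mm tall, span between the inner faces of the rails, front faces flush with the rails. The lowest rung's underside is at z = 158 mm and rungs are spaced 315 mm apart (underside to underside).


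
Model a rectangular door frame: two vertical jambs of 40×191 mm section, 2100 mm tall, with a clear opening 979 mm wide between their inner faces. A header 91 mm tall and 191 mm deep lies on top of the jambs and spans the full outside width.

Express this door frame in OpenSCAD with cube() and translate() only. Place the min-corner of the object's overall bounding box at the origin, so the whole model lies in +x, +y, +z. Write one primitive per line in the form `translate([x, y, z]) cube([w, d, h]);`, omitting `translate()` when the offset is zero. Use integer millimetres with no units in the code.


cube([40, 191, 2100]);
translate([1019, 0, 0]) cube([40, 191, 2100]);
translate([0, 0, 2100]) cube([1059, 191, 91]);


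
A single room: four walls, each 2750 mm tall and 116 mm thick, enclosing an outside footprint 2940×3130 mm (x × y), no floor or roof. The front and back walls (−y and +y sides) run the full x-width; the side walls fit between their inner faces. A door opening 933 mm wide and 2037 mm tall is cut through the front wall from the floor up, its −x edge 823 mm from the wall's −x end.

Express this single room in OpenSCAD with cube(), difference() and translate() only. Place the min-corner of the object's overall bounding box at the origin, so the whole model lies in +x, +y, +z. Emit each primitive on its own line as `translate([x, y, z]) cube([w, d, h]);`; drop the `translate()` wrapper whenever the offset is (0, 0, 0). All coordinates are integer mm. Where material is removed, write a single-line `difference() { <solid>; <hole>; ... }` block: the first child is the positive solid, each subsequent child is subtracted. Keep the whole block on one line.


difference() { cube([2940, 116, 2750]); translate([823, 0, 0]) cube([933, 116, 2037]); }
translate([0, 3014, 0]) cube([2940, 116, 2750]);
translate([0, 116, 0]) cube([116, 2898, 2750]);
translate([2824, 116, 0]) cube([116, 2898, 2750]);


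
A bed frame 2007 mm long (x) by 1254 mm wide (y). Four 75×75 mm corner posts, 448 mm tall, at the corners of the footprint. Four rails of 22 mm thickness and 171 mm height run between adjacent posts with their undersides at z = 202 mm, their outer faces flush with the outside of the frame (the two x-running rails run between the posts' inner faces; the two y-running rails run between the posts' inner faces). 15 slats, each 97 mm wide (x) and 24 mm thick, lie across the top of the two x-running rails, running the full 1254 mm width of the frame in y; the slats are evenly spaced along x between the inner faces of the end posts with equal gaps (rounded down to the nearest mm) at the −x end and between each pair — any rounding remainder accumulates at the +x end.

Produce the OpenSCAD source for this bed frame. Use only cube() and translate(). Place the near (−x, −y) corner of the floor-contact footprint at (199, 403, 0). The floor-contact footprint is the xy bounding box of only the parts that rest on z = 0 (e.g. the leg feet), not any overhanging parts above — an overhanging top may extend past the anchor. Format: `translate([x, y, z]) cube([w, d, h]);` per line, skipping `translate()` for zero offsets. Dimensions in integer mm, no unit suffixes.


translate([199, 403, 0]) cube([75, 75, 448]);
translate([199, 1582, 0]) cube([75, 75, 448]);
translate([2131, 403, 0]) cube([75, 75, 448]);
translate([2131, 1582, 0]) cube([75, 75, 448]);
translate([274, 403, 202]) cube([1857, 22, 171]);
translate([274, 1635, 202]) cube([1857, 22, 171]);
translate([199, 478, 202]) cube([22, 1104, 171]);
translate([2184, 478, 202]) cube([22, 1104, 171]);
translate([299, 403, 373]) cube([97, 1254, 24]);
translate([421, 403, 373]) cube([97, 1254, 24]);
translate([543, 403, 373]) cube([97, 1254, 24]);
translate([665, 403, 373]) cube([97, 1254, 24]);
translate([787, 403, 373]) cube([97, 1254, 24]);
translate([909, 403, 373]) cube([97, 1254, 24]);
translate([1031, 403, 373]) cube([97, 1254, 24]);
translate([1153, 403, 373]) cube([97, 1254, 24]);
translate([1275, 403, 373]) cube([97, 1254, 24]);
translate([1397, 403, 373]) cube([97, 1254, 24]);
translate([1519, 403, 373]) cube([97, 1254, 24]);
translate([1641, 403, 373]) cube([97, 1254, 24]);
translate([1763, 403, 373]) cube([97, 1254, 24]);
translate([1885, 403, 373]) cube([97, 1254, 24]);
translate([2007, 403, 373]) cube([97, 1254, 24]);


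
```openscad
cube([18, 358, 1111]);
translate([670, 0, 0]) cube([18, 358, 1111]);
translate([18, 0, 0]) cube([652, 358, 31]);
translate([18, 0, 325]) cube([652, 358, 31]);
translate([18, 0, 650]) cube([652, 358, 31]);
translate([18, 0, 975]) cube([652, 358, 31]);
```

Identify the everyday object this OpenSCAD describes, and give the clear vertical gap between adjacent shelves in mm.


A bookshelf. The clear shelf gap is 294 mm.

Two tall side panels with 4 horizontal boards between them — a bookshelf. The first two shelf undersides are at z = 0 and z = 325; with shelf thickness 31, the clear gap is 325 − 0 − 31 = 294 mm.


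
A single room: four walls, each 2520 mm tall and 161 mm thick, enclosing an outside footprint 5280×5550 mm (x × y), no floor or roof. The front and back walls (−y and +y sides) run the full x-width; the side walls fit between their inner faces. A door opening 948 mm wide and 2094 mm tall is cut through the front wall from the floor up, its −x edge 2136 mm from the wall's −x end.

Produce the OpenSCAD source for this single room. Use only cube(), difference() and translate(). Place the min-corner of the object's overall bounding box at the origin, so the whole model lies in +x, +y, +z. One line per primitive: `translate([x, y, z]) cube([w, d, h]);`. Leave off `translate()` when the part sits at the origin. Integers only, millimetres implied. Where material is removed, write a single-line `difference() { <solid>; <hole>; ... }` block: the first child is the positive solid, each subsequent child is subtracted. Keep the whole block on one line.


difference() { cube([5280, 161, 2520]); translate([2136, 0, 0]) cube([948, 161, 2094]); }
translate([0, 5389, 0]) cube([5280, 161, 2520]);
translate([0, 161, 0]) cube([161, 5228, 2520]);
translate([5119, 161, 0]) cube([161, 5228, 2520]);


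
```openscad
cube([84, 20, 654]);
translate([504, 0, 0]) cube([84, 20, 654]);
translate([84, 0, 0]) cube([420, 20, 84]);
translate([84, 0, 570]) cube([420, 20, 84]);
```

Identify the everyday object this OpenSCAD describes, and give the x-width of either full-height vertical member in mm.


A picture frame. The border width is 84 mm.

Four thin pieces enclosing a rectangular opening — a picture frame. The two full-height stiles are 654 mm tall; the top rail sits at z = 570 and is 84 mm tall, so the border above the opening is 654 − 570 = 84 mm, matching the stile x-width.


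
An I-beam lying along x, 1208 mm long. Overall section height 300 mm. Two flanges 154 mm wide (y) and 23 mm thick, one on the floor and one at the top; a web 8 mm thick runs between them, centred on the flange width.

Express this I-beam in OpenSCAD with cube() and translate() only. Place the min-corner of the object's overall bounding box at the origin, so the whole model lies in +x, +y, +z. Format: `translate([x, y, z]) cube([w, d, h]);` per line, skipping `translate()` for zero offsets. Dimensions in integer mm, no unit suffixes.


cube([1208, 154, 23]);
translate([0, 73, 23]) cube([1208, 8, 254]);
translate([0, 0, 277]) cube([1208, 154, 23]);


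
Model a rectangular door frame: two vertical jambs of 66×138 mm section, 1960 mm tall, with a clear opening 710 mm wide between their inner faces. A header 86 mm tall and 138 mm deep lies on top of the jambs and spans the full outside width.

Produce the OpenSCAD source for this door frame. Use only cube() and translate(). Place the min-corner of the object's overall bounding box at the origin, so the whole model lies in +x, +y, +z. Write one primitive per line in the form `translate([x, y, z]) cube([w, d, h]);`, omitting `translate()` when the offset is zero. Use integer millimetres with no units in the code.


cube([66, 138, 1960]);
translate([776, 0, 0]) cube([66, 138, 1960]);
translate([0, 0, 1960]) cube([842, 138, 86]);


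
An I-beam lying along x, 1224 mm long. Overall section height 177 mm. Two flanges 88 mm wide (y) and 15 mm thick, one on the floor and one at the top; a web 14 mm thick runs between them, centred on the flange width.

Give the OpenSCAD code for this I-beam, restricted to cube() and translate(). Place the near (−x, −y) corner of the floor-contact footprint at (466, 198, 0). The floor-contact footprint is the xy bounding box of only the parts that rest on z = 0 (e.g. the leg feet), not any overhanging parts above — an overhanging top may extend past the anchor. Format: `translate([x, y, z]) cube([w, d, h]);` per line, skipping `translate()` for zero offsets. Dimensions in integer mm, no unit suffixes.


translate([466, 198, 0]) cube([1224, 88, 15]);
translate([466, 235, 15]) cube([1224, 14, 147]);
translate([466, 198, 162]) cube([1224, 88, 15]);


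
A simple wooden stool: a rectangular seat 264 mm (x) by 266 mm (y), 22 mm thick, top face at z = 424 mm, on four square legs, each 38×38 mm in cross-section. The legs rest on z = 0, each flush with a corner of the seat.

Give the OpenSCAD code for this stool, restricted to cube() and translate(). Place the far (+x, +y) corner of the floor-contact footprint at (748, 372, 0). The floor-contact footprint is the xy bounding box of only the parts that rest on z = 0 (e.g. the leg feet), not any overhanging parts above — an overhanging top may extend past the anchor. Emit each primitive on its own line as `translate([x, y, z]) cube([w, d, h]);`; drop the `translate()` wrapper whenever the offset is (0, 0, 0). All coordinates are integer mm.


translate([484, 106, 402]) cube([264, 266, 22]);
translate([484, 106, 0]) cube([38, 38, 402]);
translate([710, 106, 0]) cube([38, 38, 402]);
translate([484, 334, 0]) cube([38, 38, 402]);
translate([710, 334, 0]) cube([38, 38, 402]);


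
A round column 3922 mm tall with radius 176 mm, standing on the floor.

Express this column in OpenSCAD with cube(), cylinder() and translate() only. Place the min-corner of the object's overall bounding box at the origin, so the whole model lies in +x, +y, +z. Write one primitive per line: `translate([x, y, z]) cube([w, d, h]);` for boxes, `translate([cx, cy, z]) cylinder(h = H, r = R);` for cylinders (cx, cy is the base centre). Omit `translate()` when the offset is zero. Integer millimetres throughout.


translate([176, 176, 0]) cylinder(h = 3922, r = 176);


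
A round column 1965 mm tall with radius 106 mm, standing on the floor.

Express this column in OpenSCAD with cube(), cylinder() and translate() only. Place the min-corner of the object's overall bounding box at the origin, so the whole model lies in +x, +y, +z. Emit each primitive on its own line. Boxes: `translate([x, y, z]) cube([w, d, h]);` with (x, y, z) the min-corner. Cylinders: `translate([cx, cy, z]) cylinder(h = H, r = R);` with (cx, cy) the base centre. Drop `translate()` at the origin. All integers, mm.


translate([106, 106, 0]) cylinder(h = 1965, r = 106);


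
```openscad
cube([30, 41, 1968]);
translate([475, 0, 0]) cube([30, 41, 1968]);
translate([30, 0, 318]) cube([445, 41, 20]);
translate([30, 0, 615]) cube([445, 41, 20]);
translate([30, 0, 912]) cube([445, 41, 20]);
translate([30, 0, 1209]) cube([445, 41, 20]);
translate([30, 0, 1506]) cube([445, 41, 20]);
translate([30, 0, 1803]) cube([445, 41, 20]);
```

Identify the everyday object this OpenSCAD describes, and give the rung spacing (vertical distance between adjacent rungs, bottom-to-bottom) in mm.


A ladder. The rung spacing is 297 mm.

Two tall 30×41 posts with 6 short bars between them — a ladder. Adjacent rungs sit at z = 318 and z = 615, so the spacing is 615 − 318 = 297 mm.


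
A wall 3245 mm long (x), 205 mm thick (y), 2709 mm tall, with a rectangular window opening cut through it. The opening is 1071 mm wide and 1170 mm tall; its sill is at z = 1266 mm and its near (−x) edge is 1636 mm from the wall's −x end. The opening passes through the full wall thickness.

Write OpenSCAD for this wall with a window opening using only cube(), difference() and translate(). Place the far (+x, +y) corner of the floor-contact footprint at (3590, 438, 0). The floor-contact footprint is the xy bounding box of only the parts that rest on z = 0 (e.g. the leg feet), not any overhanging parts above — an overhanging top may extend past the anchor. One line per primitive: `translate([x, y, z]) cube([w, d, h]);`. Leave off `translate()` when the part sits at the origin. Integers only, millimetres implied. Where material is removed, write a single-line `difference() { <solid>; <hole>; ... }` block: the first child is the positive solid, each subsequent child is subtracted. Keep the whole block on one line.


difference() { translate([345, 233, 0]) cube([3245, 205, 2709]); translate([1981, 233, 1266]) cube([1071, 205, 1170]); }


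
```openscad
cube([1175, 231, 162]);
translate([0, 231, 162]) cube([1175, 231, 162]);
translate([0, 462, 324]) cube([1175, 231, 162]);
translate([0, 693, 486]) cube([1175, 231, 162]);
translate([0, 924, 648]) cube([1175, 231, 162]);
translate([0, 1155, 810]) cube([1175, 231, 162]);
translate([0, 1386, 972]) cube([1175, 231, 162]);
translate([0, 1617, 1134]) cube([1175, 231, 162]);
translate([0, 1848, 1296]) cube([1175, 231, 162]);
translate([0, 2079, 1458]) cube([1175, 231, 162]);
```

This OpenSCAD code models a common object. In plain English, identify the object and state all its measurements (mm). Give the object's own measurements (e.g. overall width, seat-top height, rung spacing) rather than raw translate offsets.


A straight staircase of 10 solid steps. Each step is 1175 mm wide (x), 231 mm deep (y, the going) and 162 mm tall (the rise). The first step rests on the floor; each subsequent step sits one going further in +y and one rise higher in +z, directly behind and above the previous step with no overlap.


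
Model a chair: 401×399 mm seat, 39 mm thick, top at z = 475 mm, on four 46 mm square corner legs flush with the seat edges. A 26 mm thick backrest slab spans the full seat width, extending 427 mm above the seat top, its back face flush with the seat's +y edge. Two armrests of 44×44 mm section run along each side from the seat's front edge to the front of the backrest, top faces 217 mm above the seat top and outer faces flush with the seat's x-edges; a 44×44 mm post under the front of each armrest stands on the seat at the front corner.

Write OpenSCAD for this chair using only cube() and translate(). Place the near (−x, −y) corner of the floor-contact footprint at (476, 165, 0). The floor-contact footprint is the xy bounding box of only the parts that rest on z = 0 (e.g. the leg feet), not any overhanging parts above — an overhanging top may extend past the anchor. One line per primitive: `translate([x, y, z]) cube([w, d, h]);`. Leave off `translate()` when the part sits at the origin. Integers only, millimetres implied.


// leg_h = 475 - 39 = 436
// arm post h = 217 - 44 = 173
translate([476, 165, 436]) cube([401, 399, 39]);
translate([476, 165, 0]) cube([46, 46, 436]);
translate([831, 165, 0]) cube([46, 46, 436]);
translate([476, 518, 0]) cube([46, 46, 436]);
translate([831, 518, 0]) cube([46, 46, 436]);
translate([476, 538, 475]) cube([401, 26, 427]);
translate([476, 165, 648]) cube([44, 373, 44]);
translate([833, 165, 648]) cube([44, 373, 44]);
translate([476, 165, 475]) cube([44, 44, 173]);
translate([833, 165, 475]) cube([44, 44, 173]);


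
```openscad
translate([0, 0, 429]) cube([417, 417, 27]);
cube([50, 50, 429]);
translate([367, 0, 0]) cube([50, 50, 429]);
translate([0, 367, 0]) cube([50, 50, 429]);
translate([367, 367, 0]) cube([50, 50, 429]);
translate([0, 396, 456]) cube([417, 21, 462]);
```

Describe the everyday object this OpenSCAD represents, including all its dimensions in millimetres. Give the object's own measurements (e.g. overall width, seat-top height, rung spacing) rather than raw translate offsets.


A chair. The seat is a 417×417×27 mm slab with its top at z = 456 mm, on four 50×50 mm corner legs (flush with the seat edges, standing on z = 0). A flat backrest 21 mm thick, 462 mm tall, spans the full seat width and rises from the seat top along its +y edge, rear face flush with the rear of the seat.


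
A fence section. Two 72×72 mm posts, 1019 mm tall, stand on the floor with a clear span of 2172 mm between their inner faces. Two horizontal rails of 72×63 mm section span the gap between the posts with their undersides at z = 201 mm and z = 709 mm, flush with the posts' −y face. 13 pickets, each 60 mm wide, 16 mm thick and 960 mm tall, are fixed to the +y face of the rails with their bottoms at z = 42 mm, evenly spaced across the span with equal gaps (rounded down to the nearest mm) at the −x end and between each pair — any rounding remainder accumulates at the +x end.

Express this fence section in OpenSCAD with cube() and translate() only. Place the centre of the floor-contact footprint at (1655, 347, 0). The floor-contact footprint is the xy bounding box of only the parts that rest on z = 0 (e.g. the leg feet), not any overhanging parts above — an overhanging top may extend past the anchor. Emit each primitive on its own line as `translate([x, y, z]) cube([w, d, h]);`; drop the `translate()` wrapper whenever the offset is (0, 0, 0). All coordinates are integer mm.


translate([497, 311, 0]) cube([72, 72, 1019]);
translate([2741, 311, 0]) cube([72, 72, 1019]);
translate([569, 311, 201]) cube([2172, 72, 63]);
translate([569, 311, 709]) cube([2172, 72, 63]);
translate([668, 383, 42]) cube([60, 16, 960]);
translate([827, 383, 42]) cube([60, 16, 960]);
translate([986, 383, 42]) cube([60, 16, 960]);
translate([1145, 383, 42]) cube([60, 16, 960]);
translate([1304, 383, 42]) cube([60, 16, 960]);
translate([1463, 383, 42]) cube([60, 16, 960]);
translate([1622, 383, 42]) cube([60, 16, 960]);
translate([1781, 383, 42]) cube([60, 16, 960]);
translate([1940, 383, 42]) cube([60, 16, 960]);
translate([2099, 383, 42]) cube([60, 16, 960]);
translate([2258, 383, 42]) cube([60, 16, 960]);
translate([2417, 383, 42]) cube([60, 16, 960]);
translate([2576, 383, 42]) cube([60, 16, 960]);


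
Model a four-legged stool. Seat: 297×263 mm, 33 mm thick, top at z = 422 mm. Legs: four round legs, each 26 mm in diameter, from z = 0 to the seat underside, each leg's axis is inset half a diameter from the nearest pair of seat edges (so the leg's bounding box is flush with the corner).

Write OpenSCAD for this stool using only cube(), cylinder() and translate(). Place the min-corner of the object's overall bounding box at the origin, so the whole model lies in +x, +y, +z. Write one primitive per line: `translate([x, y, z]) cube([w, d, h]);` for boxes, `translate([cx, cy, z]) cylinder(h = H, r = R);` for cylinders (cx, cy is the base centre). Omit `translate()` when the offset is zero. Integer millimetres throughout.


translate([0, 0, 389]) cube([297, 263, 33]);
translate([13, 13, 0]) cylinder(h = 389, r = 13);
translate([284, 13, 0]) cylinder(h = 389, r = 13);
translate([13, 250, 0]) cylinder(h = 389, r = 13);
translate([284, 250, 0]) cylinder(h = 389, r = 13);


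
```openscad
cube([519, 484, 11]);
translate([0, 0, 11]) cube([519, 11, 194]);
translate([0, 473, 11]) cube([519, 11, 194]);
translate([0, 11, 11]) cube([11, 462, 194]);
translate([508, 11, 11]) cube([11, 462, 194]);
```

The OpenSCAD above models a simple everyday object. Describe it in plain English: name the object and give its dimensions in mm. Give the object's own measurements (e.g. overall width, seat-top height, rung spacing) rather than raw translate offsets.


An open-topped rectangular box: outside dimensions 519×484×205 mm, with a uniform wall and base thickness of 11 mm. The base is a full 519×484 slab on the floor; four walls sit on top of the base. The front and back walls (the −y and +y sides) span the full width; the two side walls fit between them.


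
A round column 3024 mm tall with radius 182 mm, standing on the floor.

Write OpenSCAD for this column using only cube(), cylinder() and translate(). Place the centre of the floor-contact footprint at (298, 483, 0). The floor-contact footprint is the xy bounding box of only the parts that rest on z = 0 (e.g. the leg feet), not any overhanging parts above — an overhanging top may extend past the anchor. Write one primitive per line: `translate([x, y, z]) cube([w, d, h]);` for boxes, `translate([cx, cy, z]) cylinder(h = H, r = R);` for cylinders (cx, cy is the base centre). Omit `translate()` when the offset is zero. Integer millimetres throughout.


translate([298, 483, 0]) cylinder(h = 3024, r = 182);


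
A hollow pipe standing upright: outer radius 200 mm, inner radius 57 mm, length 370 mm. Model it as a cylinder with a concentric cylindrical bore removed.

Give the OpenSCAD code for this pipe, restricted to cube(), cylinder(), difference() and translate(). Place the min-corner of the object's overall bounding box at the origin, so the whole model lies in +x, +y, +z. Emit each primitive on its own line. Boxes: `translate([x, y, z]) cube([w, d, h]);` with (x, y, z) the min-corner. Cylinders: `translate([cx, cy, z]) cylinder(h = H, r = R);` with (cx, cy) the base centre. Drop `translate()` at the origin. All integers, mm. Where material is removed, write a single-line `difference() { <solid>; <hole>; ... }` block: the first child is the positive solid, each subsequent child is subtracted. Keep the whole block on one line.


difference() { translate([200, 200, 0]) cylinder(h = 370, r = 200); translate([200, 200, 0]) cylinder(h = 370, r = 57); }


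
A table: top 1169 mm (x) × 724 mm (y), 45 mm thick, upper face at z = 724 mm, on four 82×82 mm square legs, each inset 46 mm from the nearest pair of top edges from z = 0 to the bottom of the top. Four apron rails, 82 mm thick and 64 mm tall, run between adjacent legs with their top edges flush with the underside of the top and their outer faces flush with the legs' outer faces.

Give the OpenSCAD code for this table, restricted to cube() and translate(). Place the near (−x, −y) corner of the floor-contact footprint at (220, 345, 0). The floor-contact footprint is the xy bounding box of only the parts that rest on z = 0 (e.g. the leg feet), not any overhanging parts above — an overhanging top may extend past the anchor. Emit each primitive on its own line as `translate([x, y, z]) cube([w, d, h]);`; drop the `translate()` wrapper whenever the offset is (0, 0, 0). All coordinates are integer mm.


// leg_h = 724 - 45 = 679
// apron z = 679 - 64 = 615
translate([174, 299, 679]) cube([1169, 724, 45]);
translate([220, 345, 0]) cube([82, 82, 679]);
translate([1215, 345, 0]) cube([82, 82, 679]);
translate([220, 895, 0]) cube([82, 82, 679]);
translate([1215, 895, 0]) cube([82, 82, 679]);
translate([302, 345, 615]) cube([913, 82, 64]);
translate([302, 895, 615]) cube([913, 82, 64]);
translate([220, 427, 615]) cube([82, 468, 64]);
translate([1215, 427, 615]) cube([82, 468, 64]);


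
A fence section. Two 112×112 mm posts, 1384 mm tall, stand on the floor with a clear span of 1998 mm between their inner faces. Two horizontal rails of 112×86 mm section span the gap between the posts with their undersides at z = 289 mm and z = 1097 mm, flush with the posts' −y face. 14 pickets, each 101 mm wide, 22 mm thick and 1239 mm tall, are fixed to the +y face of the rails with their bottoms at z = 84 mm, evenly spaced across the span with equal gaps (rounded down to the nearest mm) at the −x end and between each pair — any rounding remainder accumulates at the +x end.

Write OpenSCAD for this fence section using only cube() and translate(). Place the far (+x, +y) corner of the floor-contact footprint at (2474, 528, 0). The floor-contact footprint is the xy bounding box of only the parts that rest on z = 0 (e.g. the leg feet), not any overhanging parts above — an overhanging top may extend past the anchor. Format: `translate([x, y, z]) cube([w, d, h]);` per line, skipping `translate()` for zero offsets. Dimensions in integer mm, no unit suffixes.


translate([252, 416, 0]) cube([112, 112, 1384]);
translate([2362, 416, 0]) cube([112, 112, 1384]);
translate([364, 416, 289]) cube([1998, 112, 86]);
translate([364, 416, 1097]) cube([1998, 112, 86]);
translate([402, 528, 84]) cube([101, 22, 1239]);
translate([541, 528, 84]) cube([101, 22, 1239]);
translate([680, 528, 84]) cube([101, 22, 1239]);
translate([819, 528, 84]) cube([101, 22, 1239]);
translate([958, 528, 84]) cube([101, 22, 1239]);
translate([1097, 528, 84]) cube([101, 22, 1239]);
translate([1236, 528, 84]) cube([101, 22, 1239]);
translate([1375, 528, 84]) cube([101, 22, 1239]);
translate([1514, 528, 84]) cube([101, 22, 1239]);
translate([1653, 528, 84]) cube([101, 22, 1239]);
translate([1792, 528, 84]) cube([101, 22, 1239]);
translate([1931, 528, 84]) cube([101, 22, 1239]);
translate([2070, 528, 84]) cube([101, 22, 1239]);
translate([2209, 528, 84]) cube([101, 22, 1239]);


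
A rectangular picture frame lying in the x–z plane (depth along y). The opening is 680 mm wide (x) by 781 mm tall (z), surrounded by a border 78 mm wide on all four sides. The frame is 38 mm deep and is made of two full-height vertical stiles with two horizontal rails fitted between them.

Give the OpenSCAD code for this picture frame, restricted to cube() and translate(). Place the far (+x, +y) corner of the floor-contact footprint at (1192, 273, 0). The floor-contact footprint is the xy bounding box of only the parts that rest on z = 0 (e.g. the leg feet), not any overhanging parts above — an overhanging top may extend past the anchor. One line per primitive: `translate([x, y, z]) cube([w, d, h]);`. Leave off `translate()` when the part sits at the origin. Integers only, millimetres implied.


translate([356, 235, 0]) cube([78, 38, 937]);
translate([1114, 235, 0]) cube([78, 38, 937]);
translate([434, 235, 0]) cube([680, 38, 78]);
translate([434, 235, 859]) cube([680, 38, 78]);


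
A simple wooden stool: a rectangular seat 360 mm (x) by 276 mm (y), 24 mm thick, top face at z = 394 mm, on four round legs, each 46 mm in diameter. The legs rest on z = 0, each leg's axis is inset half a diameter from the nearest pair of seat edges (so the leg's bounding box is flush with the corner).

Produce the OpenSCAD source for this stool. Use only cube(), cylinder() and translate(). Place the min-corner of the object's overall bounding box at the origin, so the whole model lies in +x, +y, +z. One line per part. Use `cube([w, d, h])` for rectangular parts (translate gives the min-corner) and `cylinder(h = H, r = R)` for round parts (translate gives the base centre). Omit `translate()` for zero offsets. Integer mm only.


translate([0, 0, 370]) cube([360, 276, 24]);
translate([23, 23, 0]) cylinder(h = 370, r = 23);
translate([337, 23, 0]) cylinder(h = 370, r = 23);
translate([23, 253, 0]) cylinder(h = 370, r = 23);
translate([337, 253, 0]) cylinder(h = 370, r = 23);


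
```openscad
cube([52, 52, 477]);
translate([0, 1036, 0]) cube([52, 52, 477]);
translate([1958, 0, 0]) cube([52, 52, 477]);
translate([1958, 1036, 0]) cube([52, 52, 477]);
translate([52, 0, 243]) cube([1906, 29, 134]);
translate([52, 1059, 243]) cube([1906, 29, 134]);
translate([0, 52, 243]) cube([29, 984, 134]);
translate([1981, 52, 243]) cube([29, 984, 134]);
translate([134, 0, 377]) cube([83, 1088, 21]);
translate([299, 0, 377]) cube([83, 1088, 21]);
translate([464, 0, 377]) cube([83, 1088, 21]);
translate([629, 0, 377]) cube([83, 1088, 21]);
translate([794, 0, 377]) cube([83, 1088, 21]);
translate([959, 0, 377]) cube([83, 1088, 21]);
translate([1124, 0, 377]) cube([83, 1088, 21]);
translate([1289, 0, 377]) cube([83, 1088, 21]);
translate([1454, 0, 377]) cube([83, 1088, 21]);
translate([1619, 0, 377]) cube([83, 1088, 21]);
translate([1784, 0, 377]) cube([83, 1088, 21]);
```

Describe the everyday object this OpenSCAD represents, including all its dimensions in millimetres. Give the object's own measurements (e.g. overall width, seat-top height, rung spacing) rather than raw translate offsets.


A bed frame 2010 mm long (x) by 1088 mm wide (y). Four 52×52 mm corner posts, 477 mm tall, at the corners of the footprint. Four rails of 29 mm thickness and 134 mm height run between adjacent posts with their undersides at z = 243 mm, their outer faces flush with the outside of the frame (the two x-running rails run between the posts' inner faces; the two y-running rails run between the posts' inner faces). 11 slats, each 83 mm wide (x) and 21 mm thick, lie across the top of the two x-running rails, running the full 1088 mm width of the frame in y; along x they sit between the end posts with a 82 mm gap after the −x posts and between neighbouring slats, leaving 91 mm before the +x posts.


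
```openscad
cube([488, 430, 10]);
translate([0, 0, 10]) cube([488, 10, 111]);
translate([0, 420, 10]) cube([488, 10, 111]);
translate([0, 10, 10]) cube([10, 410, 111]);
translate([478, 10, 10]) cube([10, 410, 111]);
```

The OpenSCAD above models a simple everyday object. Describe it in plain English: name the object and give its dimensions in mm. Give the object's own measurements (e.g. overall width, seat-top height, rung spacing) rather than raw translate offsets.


An open-topped rectangular box: outside dimensions 488×430×121 mm, with a uniform wall and base thickness of 10 mm. The base is a full 488×430 slab on the floor; four walls sit on top of the base. The front and back walls (the −y and +y sides) span the full width; the two side walls fit between them.


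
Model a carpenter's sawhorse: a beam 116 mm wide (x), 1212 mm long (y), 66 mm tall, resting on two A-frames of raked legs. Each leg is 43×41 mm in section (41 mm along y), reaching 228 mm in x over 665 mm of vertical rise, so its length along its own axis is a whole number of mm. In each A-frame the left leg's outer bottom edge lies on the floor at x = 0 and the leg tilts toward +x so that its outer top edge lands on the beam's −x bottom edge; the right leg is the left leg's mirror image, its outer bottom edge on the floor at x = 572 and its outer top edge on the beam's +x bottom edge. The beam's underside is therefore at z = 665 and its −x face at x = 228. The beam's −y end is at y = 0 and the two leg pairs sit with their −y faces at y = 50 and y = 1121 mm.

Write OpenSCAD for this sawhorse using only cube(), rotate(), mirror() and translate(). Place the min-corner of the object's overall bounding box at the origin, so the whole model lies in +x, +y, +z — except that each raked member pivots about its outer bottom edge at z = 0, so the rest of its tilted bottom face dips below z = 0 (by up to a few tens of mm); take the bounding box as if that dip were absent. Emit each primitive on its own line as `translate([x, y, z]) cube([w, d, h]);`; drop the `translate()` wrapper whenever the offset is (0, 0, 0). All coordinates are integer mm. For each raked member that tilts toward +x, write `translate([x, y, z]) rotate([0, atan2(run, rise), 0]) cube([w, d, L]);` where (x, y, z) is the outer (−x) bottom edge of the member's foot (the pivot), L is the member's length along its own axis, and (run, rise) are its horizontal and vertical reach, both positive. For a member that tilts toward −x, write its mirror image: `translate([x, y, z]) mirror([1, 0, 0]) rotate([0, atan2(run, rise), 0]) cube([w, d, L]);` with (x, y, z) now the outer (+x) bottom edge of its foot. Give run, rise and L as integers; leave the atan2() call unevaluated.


translate([228, 0, 665]) cube([116, 1212, 66]);
translate([0, 50, 0]) rotate([0, atan2(228, 665), 0]) cube([43, 41, 703]);
translate([572, 50, 0]) mirror([1, 0, 0]) rotate([0, atan2(228, 665), 0]) cube([43, 41, 703]);
translate([0, 1121, 0]) rotate([0, atan2(228, 665), 0]) cube([43, 41, 703]);
translate([572, 1121, 0]) mirror([1, 0, 0]) rotate([0, atan2(228, 665), 0]) cube([43, 41, 703]);


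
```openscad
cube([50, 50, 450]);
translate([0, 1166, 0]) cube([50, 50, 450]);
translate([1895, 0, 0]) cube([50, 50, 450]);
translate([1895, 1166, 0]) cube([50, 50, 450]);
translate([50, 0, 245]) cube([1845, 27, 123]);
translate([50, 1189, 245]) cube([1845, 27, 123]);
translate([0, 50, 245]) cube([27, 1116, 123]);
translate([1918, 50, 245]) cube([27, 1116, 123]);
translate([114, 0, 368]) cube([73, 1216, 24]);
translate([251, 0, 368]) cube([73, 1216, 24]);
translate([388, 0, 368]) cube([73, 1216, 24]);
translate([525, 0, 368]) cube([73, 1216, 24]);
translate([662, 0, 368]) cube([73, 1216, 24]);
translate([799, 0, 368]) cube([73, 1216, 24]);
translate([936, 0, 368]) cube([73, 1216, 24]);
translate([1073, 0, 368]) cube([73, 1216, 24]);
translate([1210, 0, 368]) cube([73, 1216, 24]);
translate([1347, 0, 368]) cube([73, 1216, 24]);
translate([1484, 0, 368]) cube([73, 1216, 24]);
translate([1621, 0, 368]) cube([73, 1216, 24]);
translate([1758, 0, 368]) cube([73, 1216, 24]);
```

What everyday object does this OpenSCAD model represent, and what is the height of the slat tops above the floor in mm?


A bed frame. The slat-top height is 392 mm.

Four posts, four rails, and a row of slats — a bed frame. Slats sit on the rails at z = 245 + 123 = 368; with slat thickness 24, the top is 392 mm.
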